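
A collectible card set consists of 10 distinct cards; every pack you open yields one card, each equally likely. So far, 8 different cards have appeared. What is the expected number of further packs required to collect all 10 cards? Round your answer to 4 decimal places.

From k distinct to k+1 distinct takes on average 10/(10-k) packs.
Sum over k = 8,...,9: E = 10/2 + 10/1 = 15.00000.

15.0000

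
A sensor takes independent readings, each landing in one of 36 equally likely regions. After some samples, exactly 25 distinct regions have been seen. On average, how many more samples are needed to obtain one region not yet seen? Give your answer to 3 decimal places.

The number of samples until the next new region is geometric with success probability 11/36, so its mean is 36/11.
E = 36/11 = 3.2727.

3.273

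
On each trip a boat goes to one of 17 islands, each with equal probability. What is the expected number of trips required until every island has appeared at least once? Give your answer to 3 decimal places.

After k distinct islands have appeared, the next trip gives a new one with probability (17-k)/17, so the expected wait for the (k+1)-th is 17/(17-k).
E[T] = 17/17 + 17/16 + 17/15 + ... + 17/2 + 17/1 = 17·H_{17}.
H_{17} = 3.4396, so E[T] = 58.4724.

58.472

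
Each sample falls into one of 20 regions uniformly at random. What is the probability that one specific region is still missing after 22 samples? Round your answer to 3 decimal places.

0.324

On each sample the fixed region fails to appear with probability 19/20.
P(still missing after 22) = (19/20)^22 = 0.3235.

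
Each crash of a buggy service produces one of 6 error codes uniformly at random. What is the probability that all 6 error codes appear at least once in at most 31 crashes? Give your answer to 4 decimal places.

Let A_i be the event that error code i is missing after 31 crashes. By inclusion–exclusion on the A_i,
P(all seen) = Σ_{j=0}^{6} (-1)^j C(6,j)((6-j)/6)^31
= 1.00000 - 0.02106 + 0.00005 - 0.00000 + 0.00000 - 0.00000 + 0.00000
= 0.97899.

0.9790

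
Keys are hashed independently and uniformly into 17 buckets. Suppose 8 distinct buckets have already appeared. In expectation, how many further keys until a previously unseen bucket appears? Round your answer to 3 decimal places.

1.889

The number of keys until the next new bucket is geometric with success probability 9/17, so its mean is 17/9.
E = 17/9 = 1.8889.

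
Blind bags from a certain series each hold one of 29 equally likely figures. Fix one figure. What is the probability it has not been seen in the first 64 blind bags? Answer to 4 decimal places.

On each blind bag the fixed figure fails to appear with probability 28/29.
P(still missing after 64) = (28/29)^64 = 0.10584.

0.1058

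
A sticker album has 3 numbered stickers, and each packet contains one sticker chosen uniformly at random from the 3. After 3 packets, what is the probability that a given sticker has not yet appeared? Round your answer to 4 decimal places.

0.2963

On each packet the fixed sticker fails to appear with probability 2/3.
P(still missing after 3) = (2/3)^3 = 0.29630.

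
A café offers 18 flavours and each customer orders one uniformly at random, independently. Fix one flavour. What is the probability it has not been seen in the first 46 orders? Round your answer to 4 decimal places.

On each order the fixed flavour fails to appear with probability 17/18.
P(still missing after 46) = (17/18)^46 = 0.07213.

0.0721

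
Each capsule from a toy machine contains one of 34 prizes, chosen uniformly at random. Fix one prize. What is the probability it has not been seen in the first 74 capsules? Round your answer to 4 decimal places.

0.1098

Each capsule misses the fixed prize with probability (34-1)/34 = 33/34, independently.
P(still missing after 74) = (33/34)^74 = 0.10980.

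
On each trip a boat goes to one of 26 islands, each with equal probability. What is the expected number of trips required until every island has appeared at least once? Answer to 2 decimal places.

100.21

Split into phases: going from k distinct to k+1 distinct takes on average 26/(26-k) trips.
E[T] = 26/26 + 26/25 + 26/24 + ... + 26/2 + 26/1 = 26·H_{26}.
H_{26} = 3.854, so E[T] = 100.215.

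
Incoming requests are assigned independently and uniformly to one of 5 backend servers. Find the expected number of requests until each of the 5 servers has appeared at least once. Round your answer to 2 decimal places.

Split into phases: going from k distinct to k+1 distinct takes on average 5/(5-k) requests.
E[T] = 5/5 + 5/4 + 5/3 + 5/2 + 5/1 = 5·H_{5}.
H_{5} = 2.283, so E[T] = 11.417.

11.42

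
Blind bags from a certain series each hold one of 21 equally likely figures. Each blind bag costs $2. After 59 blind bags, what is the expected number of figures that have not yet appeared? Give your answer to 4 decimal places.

For each figure, P(unseen after 59) = (20/21)^59 = 0.05621.
By linearity of expectation, E[unseen] = 21·(20/21)^59 = 1.18046.

1.1805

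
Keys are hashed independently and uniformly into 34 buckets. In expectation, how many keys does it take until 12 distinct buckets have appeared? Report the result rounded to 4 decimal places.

With k distinct buckets already seen, the next new one arrives after an expected 34/(34-k) keys.
Sum over k = 0,...,11: E = 34/34 + 34/33 + 34/32 + ... + 34/24 + 34/23 = 14.53149.

14.5315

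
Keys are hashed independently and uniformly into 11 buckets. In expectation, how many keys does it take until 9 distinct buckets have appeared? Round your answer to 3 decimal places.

16.719

With k distinct buckets already seen, the next new one arrives after an expected 11/(11-k) keys.
Sum over k = 0,...,8: E = 11/11 + 11/10 + 11/9 + ... + 11/4 + 11/3 = 16.7187.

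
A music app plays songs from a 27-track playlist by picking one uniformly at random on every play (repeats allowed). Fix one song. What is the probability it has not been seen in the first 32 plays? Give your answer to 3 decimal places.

0.299

Each play misses the fixed song with probability (27-1)/27 = 26/27, independently.
P(still missing after 32) = (26/27)^32 = 0.2989.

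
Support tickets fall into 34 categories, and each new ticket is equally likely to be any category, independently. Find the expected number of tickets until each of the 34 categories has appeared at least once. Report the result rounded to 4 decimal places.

After k distinct categories have appeared, the next ticket gives a new one with probability (34-k)/34, so the expected wait for the (k+1)-th is 34/(34-k).
E[T] = 34/34 + 34/33 + 34/32 + ... + 34/2 + 34/1 = 34·H_{34}.
H_{34} = 4.11821, so E[T] = 140.01914.

140.0191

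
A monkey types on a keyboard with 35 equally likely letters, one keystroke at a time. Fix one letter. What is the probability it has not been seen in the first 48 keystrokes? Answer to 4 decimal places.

Each keystroke misses the fixed letter with probability (35-1)/35 = 34/35, independently.
P(still missing after 48) = (34/35)^48 = 0.24873.

0.2487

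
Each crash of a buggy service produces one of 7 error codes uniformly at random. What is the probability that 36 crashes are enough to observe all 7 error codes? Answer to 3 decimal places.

By inclusion–exclusion over which error codes are missing,
P(all seen) = Σ_{j=0}^{7} (-1)^j C(7,j)((7-j)/7)^36
= 1.0000 - 0.0272 + 0.0001 - 0.0000 + 0.0000 - 0.0000 + 0.0000 - 0.0000
= 0.9729.

0.973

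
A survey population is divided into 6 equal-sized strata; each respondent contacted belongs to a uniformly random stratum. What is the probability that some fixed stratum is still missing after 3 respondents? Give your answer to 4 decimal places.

0.5787

On each respondent the fixed stratum fails to appear with probability 5/6.
P(still missing after 3) = (5/6)^3 = 0.57870.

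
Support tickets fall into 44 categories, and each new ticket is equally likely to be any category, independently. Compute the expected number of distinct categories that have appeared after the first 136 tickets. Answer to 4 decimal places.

For each category, P(seen in 136 tickets) = 1 - (43/44)^136 = 0.95613.
By linearity of expectation, E[distinct seen] = 44·(1 - (43/44)^136) = 42.06982.

42.0698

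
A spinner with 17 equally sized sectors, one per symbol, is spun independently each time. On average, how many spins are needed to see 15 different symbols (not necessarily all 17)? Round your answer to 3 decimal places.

32.972

Going from k to k+1 distinct takes a geometric number of spins with mean 17/(17-k).
Sum over k = 0,...,14: E = 17/17 + 17/16 + 17/15 + ... + 17/4 + 17/3 = 32.9724.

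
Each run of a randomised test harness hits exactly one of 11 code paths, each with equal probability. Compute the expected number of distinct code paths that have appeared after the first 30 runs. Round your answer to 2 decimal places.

10.37

For each code path, P(seen in 30 runs) = 1 - (10/11)^30 = 0.943.
By linearity of expectation, E[distinct seen] = 11·(1 - (10/11)^30) = 10.370.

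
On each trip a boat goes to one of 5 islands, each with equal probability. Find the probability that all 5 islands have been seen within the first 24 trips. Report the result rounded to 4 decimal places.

By inclusion–exclusion over which islands are missing,
P(all seen) = Σ_{j=0}^{5} (-1)^j C(5,j)((5-j)/5)^24
= 1.00000 - 0.02361 + 0.00005 - 0.00000 + 0.00000 - 0.00000
= 0.97644.

0.9764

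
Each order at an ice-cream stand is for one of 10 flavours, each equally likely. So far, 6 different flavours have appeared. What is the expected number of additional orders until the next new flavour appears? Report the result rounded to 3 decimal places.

Each order yields a new flavour with probability (10-6)/10 = 4/10, so the wait is geometric with mean 10/4.
E = 10/4 = 2.5000.

2.500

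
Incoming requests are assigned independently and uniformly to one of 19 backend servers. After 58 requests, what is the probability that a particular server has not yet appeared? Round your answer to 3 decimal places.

0.043

Each request misses the fixed server with probability (19-1)/19 = 18/19, independently.
P(still missing after 58) = (18/19)^58 = 0.0435.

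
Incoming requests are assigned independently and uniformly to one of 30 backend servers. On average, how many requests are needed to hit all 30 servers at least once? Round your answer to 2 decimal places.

119.85

The wait to go from k to k+1 distinct servers is geometric with mean 30/(30-k).
E[T] = 30/30 + 30/29 + 30/28 + ... + 30/2 + 30/1 = 30·H_{30}.
H_{30} = 3.995, so E[T] = 119.850.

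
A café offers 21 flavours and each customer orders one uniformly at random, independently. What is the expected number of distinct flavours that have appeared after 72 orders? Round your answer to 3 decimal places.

For each flavour, P(seen in 72 orders) = 1 - (20/21)^72 = 0.9702.
By linearity of expectation, E[distinct seen] = 21·(1 - (20/21)^72) = 20.3740.

20.374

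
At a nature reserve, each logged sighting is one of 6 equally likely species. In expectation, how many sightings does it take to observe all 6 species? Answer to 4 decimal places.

The wait to go from k to k+1 distinct species is geometric with mean 6/(6-k).
E[T] = 6/6 + 6/5 + 6/4 + 6/3 + 6/2 + 6/1 = 6·H_{6}.
H_{6} = 2.45000, so E[T] = 14.70000.

14.7000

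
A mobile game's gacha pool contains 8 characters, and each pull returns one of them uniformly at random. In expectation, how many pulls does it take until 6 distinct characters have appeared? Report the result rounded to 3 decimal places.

9.743

Going from k to k+1 distinct takes a geometric number of pulls with mean 8/(8-k).
Sum over k = 0,...,5: E = 8/8 + 8/7 + 8/6 + 8/5 + 8/4 + 8/3 = 9.7429.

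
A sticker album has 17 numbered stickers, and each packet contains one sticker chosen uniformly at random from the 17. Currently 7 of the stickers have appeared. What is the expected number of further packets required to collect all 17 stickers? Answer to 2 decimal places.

From k distinct to k+1 distinct takes on average 17/(17-k) packets.
Sum over k = 7,...,16: E = 17/10 + 17/9 + 17/8 + ... + 17/2 + 17/1 = 49.792.

49.79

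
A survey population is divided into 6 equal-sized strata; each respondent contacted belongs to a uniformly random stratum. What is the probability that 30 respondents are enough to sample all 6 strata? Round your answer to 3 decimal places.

Let A_i be the event that stratum i is missing after 30 respondents. By inclusion–exclusion on the A_i,
P(all seen) = Σ_{j=0}^{6} (-1)^j C(6,j)((6-j)/6)^30
= 1.0000 - 0.0253 + 0.0001 - 0.0000 + 0.0000 - 0.0000 + 0.0000
= 0.9748.

0.975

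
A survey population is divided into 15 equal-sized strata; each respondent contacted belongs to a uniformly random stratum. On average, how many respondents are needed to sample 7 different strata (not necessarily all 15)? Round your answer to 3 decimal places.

9.006

With k distinct strata already seen, the next new one arrives after an expected 15/(15-k) respondents.
Sum over k = 0,...,6: E = 15/15 + 15/14 + 15/13 + ... + 15/10 + 15/9 = 9.0056.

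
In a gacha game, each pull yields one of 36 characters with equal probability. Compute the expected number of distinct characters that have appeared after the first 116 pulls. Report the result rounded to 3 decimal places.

For each character, P(seen in 116 pulls) = 1 - (35/36)^116 = 0.9619.
By linearity of expectation, E[distinct seen] = 36·(1 - (35/36)^116) = 34.6288.

34.629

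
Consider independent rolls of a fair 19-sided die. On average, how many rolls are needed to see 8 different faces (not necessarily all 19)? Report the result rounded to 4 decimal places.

Going from k to k+1 distinct takes a geometric number of rolls with mean 19/(19-k).
Sum over k = 0,...,7: E = 19/19 + 19/18 + 19/17 + ... + 19/13 + 19/12 = 10.02938.

10.0294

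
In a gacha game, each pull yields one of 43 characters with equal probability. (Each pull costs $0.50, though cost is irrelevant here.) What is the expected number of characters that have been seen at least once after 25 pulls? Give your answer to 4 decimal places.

19.1225

For each character, P(seen in 25 pulls) = 1 - (42/43)^25 = 0.44471.
By linearity of expectation, E[distinct seen] = 43·(1 - (42/43)^25) = 19.12247.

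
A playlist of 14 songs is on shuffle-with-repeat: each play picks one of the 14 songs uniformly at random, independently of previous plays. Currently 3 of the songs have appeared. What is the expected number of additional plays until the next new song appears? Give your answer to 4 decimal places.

1.2727

Each play yields a new song with probability (14-3)/14 = 11/14, so the wait is geometric with mean 14/11.
E = 14/11 = 1.27273.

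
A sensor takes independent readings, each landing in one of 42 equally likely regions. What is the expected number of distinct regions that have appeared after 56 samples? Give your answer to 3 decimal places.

31.106

For each region, P(seen in 56 samples) = 1 - (41/42)^56 = 0.7406.
By linearity of expectation, E[distinct seen] = 42·(1 - (41/42)^56) = 31.1061.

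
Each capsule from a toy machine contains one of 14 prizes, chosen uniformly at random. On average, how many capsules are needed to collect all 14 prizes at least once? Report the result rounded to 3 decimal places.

Split into phases: going from k distinct to k+1 distinct takes on average 14/(14-k) capsules.
E[T] = 14/14 + 14/13 + 14/12 + ... + 14/2 + 14/1 = 14·H_{14}.
H_{14} = 3.2516, so E[T] = 45.5219.

45.522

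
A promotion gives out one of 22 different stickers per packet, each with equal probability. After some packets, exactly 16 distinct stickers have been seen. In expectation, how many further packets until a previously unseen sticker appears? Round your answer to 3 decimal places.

The number of packets until the next new sticker is geometric with success probability 6/22, so its mean is 22/6.
E = 22/6 = 3.6667.

3.667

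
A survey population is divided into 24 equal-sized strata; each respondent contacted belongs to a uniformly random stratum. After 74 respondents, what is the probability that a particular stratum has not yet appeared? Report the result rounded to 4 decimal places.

On each respondent the fixed stratum fails to appear with probability 23/24.
P(still missing after 74) = (23/24)^74 = 0.04288.

0.0429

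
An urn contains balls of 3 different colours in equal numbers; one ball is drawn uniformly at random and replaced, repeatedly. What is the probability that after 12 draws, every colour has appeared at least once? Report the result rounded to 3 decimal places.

0.977

Let A_i be the event that colour i is missing after 12 draws. By inclusion–exclusion on the A_i,
P(all seen) = Σ_{j=0}^{3} (-1)^j C(3,j)((3-j)/3)^12
= 1.0000 - 0.0231 + 0.0000 - 0.0000
= 0.9769.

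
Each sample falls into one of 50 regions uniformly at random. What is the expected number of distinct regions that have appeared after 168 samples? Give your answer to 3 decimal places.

48.321

For each region, P(seen in 168 samples) = 1 - (49/50)^168 = 0.9664.
By linearity of expectation, E[distinct seen] = 50·(1 - (49/50)^168) = 48.3214.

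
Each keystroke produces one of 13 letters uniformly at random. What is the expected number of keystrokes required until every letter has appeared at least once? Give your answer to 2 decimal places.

The wait to go from k to k+1 distinct letters is geometric with mean 13/(13-k).
E[T] = 13/13 + 13/12 + 13/11 + ... + 13/2 + 13/1 = 13·H_{13}.
H_{13} = 3.180, so E[T] = 41.342.

41.34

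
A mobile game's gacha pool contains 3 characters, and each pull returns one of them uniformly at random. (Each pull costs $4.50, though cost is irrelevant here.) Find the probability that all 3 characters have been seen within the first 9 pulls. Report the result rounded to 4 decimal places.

0.9221

Let A_i be the event that character i is missing after 9 pulls. By inclusion–exclusion on the A_i,
P(all seen) = Σ_{j=0}^{3} (-1)^j C(3,j)((3-j)/3)^9
= 1.00000 - 0.07804 + 0.00015 - 0.00000
= 0.92212.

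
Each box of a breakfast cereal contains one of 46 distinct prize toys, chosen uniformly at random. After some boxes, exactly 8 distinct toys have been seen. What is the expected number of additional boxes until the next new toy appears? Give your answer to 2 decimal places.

Each box yields a new toy with probability (46-8)/46 = 38/46, so the wait is geometric with mean 46/38.
E = 46/38 = 1.211.

1.21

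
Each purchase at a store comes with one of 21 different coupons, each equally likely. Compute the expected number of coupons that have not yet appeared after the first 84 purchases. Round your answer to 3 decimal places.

For each coupon, P(unseen after 84) = (20/21)^84 = 0.0166.
By linearity of expectation, E[unseen] = 21·(20/21)^84 = 0.3486.

0.349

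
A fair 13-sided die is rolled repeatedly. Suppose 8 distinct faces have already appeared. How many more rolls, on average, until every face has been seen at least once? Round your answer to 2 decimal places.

29.68

The wait to go from k to k+1 distinct faces is geometric with mean 13/(13-k).
Sum over k = 8,...,12: E = 13/5 + 13/4 + 13/3 + 13/2 + 13/1 = 29.683.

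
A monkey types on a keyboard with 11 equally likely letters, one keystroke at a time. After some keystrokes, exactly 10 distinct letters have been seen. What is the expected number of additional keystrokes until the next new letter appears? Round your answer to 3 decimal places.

11.000

The number of keystrokes until the next new letter is geometric with success probability 1/11, so its mean is 11/1.
E = 11/1 = 11.0000.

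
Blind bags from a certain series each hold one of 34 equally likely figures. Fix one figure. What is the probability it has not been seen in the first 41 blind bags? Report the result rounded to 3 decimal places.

Each blind bag misses the fixed figure with probability (34-1)/34 = 33/34, independently.
P(still missing after 41) = (33/34)^41 = 0.2941.

0.294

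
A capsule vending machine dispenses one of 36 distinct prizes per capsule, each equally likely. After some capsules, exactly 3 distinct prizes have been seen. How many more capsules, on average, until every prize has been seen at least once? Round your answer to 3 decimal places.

147.197

The wait to go from k to k+1 distinct prizes is geometric with mean 36/(36-k).
Sum over k = 3,...,35: E = 36/33 + 36/32 + 36/31 + ... + 36/2 + 36/1 = 147.1967.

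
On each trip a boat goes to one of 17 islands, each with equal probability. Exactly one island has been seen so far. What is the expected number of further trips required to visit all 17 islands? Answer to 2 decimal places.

57.47

The wait to go from k to k+1 distinct islands is geometric with mean 17/(17-k).
Sum over k = 1,...,16: E = 17/16 + 17/15 + 17/14 + ... + 17/2 + 17/1 = 57.472.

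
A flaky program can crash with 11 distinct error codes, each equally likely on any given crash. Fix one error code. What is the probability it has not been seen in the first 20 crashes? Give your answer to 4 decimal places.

On each crash the fixed error code fails to appear with probability 10/11.
P(still missing after 20) = (10/11)^20 = 0.14864.

0.1486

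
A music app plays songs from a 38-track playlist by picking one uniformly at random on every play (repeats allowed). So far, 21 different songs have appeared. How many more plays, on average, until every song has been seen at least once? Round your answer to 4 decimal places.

130.7030

From k distinct to k+1 distinct takes on average 38/(38-k) plays.
Sum over k = 21,...,37: E = 38/17 + 38/16 + 38/15 + ... + 38/2 + 38/1 = 130.70300.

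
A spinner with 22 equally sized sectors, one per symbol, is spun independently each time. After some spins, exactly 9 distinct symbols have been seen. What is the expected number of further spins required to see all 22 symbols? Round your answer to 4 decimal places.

69.9629

The wait to go from k to k+1 distinct symbols is geometric with mean 22/(22-k).
Sum over k = 9,...,21: E = 22/13 + 22/12 + 22/11 + ... + 22/2 + 22/1 = 69.96294.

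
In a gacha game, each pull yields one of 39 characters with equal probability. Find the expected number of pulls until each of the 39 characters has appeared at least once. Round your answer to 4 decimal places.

165.8882

The wait to go from k to k+1 distinct characters is geometric with mean 39/(39-k).
E[T] = 39/39 + 39/38 + 39/37 + ... + 39/2 + 39/1 = 39·H_{39}.
H_{39} = 4.25354, so E[T] = 165.88818.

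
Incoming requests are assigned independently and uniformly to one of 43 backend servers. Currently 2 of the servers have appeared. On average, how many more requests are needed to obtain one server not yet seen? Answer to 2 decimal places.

1.05

The number of requests until the next new server is geometric with success probability 41/43, so its mean is 43/41.
E = 43/41 = 1.049.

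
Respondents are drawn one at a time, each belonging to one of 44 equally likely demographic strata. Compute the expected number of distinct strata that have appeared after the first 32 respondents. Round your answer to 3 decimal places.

22.916

For each stratum, P(seen in 32 respondents) = 1 - (43/44)^32 = 0.5208.
By linearity of expectation, E[distinct seen] = 44·(1 - (43/44)^32) = 22.9158.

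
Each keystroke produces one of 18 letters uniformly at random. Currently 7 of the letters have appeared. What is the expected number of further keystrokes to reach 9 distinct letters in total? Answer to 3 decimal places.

3.436

The wait to go from k to k+1 distinct letters is geometric with mean 18/(18-k).
Sum over k = 7,...,8: E = 18/11 + 18/10 = 3.4364.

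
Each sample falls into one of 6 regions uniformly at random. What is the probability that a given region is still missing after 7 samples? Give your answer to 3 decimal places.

0.279

On each sample the fixed region fails to appear with probability 5/6.
P(still missing after 7) = (5/6)^7 = 0.2791.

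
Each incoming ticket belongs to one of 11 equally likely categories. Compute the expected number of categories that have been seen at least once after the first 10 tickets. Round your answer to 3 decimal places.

For each category, P(seen in 10 tickets) = 1 - (10/11)^10 = 0.6145.
By linearity of expectation, E[distinct seen] = 11·(1 - (10/11)^10) = 6.7590.

6.759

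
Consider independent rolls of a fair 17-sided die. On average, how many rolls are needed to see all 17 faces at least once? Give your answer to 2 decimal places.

58.47

After k distinct faces have appeared, the next roll gives a new one with probability (17-k)/17, so the expected wait for the (k+1)-th is 17/(17-k).
E[T] = 17/17 + 17/16 + 17/15 + ... + 17/2 + 17/1 = 17·H_{17}.
H_{17} = 3.440, so E[T] = 58.472.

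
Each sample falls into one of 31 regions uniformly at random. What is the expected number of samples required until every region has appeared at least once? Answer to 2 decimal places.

After k distinct regions have appeared, the next sample gives a new one with probability (31-k)/31, so the expected wait for the (k+1)-th is 31/(31-k).
E[T] = 31/31 + 31/30 + 31/29 + ... + 31/2 + 31/1 = 31·H_{31}.
H_{31} = 4.027, so E[T] = 124.845.

124.84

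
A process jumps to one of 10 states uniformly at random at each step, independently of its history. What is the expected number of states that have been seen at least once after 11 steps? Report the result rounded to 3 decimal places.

For each state, P(seen in 11 steps) = 1 - (9/10)^11 = 0.6862.
By linearity of expectation, E[distinct seen] = 10·(1 - (9/10)^11) = 6.8619.

6.862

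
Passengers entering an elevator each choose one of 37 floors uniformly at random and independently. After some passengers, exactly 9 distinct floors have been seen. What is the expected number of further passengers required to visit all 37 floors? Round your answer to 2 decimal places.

The wait to go from k to k+1 distinct floors is geometric with mean 37/(37-k).
Sum over k = 9,...,36: E = 37/28 + 37/27 + 37/26 + ... + 37/2 + 37/1 = 145.305.

145.31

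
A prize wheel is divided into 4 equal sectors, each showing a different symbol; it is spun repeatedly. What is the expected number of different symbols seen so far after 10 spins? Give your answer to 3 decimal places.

3.775

For each symbol, P(seen in 10 spins) = 1 - (3/4)^10 = 0.9437.
By linearity of expectation, E[distinct seen] = 4·(1 - (3/4)^10) = 3.7747.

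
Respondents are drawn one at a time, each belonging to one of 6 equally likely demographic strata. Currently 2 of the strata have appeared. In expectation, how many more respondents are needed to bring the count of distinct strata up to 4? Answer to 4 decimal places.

From k distinct to k+1 distinct takes on average 6/(6-k) respondents.
Sum over k = 2,...,3: E = 6/4 + 6/3 = 3.50000.

3.5000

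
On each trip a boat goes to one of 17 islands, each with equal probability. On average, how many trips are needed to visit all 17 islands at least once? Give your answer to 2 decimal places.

58.47

After k distinct islands have appeared, the next trip gives a new one with probability (17-k)/17, so the expected wait for the (k+1)-th is 17/(17-k).
E[T] = 17/17 + 17/16 + 17/15 + ... + 17/2 + 17/1 = 17·H_{17}.
H_{17} = 3.440, so E[T] = 58.472.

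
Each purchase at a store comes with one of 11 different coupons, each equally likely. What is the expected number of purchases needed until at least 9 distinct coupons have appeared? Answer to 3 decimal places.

With k distinct coupons already seen, the next new one arrives after an expected 11/(11-k) purchases.
Sum over k = 0,...,8: E = 11/11 + 11/10 + 11/9 + ... + 11/4 + 11/3 = 16.7187.

16.719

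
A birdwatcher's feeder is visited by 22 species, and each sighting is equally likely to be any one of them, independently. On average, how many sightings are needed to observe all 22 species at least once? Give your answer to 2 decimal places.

The wait to go from k to k+1 distinct species is geometric with mean 22/(22-k).
E[T] = 22/22 + 22/21 + 22/20 + ... + 22/2 + 22/1 = 22·H_{22}.
H_{22} = 3.691, so E[T] = 81.198.

81.20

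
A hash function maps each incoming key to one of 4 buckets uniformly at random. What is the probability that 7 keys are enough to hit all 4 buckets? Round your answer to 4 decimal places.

Let A_i be the event that bucket i is missing after 7 keys. By inclusion–exclusion on the A_i,
P(all seen) = Σ_{j=0}^{4} (-1)^j C(4,j)((4-j)/4)^7
= 1.00000 - 0.53394 + 0.04688 - 0.00024 + 0.00000
= 0.51270.

0.5127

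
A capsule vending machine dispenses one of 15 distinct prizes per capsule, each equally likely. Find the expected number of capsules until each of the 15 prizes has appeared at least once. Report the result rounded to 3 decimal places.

After k distinct prizes have appeared, the next capsule gives a new one with probability (15-k)/15, so the expected wait for the (k+1)-th is 15/(15-k).
E[T] = 15/15 + 15/14 + 15/13 + ... + 15/2 + 15/1 = 15·H_{15}.
H_{15} = 3.3182, so E[T] = 49.7734.

49.773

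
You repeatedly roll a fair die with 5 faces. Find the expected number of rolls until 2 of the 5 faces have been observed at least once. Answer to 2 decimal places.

With k distinct faces already seen, the next new one arrives after an expected 5/(5-k) rolls.
Sum over k = 0,...,1: E = 5/5 + 5/4 = 2.250.

2.25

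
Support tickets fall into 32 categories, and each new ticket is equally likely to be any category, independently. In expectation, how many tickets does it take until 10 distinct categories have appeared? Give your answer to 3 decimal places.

With k distinct categories already seen, the next new one arrives after an expected 32/(32-k) tickets.
Sum over k = 0,...,9: E = 32/32 + 32/31 + 32/30 + ... + 32/24 + 32/23 = 11.7658.

11.766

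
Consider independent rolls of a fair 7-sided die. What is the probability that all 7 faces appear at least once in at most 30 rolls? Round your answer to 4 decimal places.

By inclusion–exclusion over which faces are missing,
P(all seen) = Σ_{j=0}^{7} (-1)^j C(7,j)((7-j)/7)^30
= 1.00000 - 0.06866 + 0.00087 - 0.00000 + 0.00000 - 0.00000 + 0.00000 - 0.00000
= 0.93221.

0.9322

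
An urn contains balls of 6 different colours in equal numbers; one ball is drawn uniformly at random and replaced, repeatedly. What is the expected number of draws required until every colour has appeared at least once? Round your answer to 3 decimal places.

14.700

Split into phases: going from k distinct to k+1 distinct takes on average 6/(6-k) draws.
E[T] = 6/6 + 6/5 + 6/4 + 6/3 + 6/2 + 6/1 = 6·H_{6}.
H_{6} = 2.4500, so E[T] = 14.7000.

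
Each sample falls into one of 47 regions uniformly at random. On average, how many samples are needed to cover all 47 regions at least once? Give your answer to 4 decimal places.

208.5843

After k distinct regions have appeared, the next sample gives a new one with probability (47-k)/47, so the expected wait for the (k+1)-th is 47/(47-k).
E[T] = 47/47 + 47/46 + 47/45 + ... + 47/2 + 47/1 = 47·H_{47}.
H_{47} = 4.43796, so E[T] = 208.58430.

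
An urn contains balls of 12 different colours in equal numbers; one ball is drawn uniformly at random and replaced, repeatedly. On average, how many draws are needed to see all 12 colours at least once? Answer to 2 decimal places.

After k distinct colours have appeared, the next draw gives a new one with probability (12-k)/12, so the expected wait for the (k+1)-th is 12/(12-k).
E[T] = 12/12 + 12/11 + 12/10 + ... + 12/2 + 12/1 = 12·H_{12}.
H_{12} = 3.103, so E[T] = 37.239.

37.24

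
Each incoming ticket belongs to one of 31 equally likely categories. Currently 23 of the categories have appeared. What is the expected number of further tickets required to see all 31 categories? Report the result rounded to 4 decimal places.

From k distinct to k+1 distinct takes on average 31/(31-k) tickets.
Sum over k = 23,...,30: E = 31/8 + 31/7 + 31/6 + ... + 31/2 + 31/1 = 84.25357.

84.2536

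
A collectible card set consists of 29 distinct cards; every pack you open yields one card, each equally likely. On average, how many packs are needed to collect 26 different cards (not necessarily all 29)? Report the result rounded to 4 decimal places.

With k distinct cards already seen, the next new one arrives after an expected 29/(29-k) packs.
Sum over k = 0,...,25: E = 29/29 + 29/28 + 29/27 + ... + 29/5 + 29/4 = 61.72129.

61.7213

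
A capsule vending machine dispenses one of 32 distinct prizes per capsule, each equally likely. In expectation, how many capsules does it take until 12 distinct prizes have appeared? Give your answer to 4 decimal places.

Going from k to k+1 distinct takes a geometric number of capsules with mean 32/(32-k).
Sum over k = 0,...,11: E = 32/32 + 32/31 + 32/30 + ... + 32/22 + 32/21 = 14.74418.

14.7442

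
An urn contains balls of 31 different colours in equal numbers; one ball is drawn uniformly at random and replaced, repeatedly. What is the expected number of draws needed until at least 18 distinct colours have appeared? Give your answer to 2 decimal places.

26.26

With k distinct colours already seen, the next new one arrives after an expected 31/(31-k) draws.
Sum over k = 0,...,17: E = 31/31 + 31/30 + 31/29 + ... + 31/15 + 31/14 = 26.260.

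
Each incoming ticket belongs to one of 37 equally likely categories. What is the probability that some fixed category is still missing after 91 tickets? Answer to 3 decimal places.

0.083

On each ticket the fixed category fails to appear with probability 36/37.
P(still missing after 91) = (36/37)^91 = 0.0826.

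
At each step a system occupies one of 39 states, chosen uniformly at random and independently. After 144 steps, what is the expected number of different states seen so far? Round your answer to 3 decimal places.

38.074

For each state, P(seen in 144 steps) = 1 - (38/39)^144 = 0.9763.
By linearity of expectation, E[distinct seen] = 39·(1 - (38/39)^144) = 38.0740.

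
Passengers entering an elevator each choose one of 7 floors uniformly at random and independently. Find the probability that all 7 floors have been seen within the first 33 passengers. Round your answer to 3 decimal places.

By inclusion–exclusion over which floors are missing,
P(all seen) = Σ_{j=0}^{7} (-1)^j C(7,j)((7-j)/7)^33
= 1.0000 - 0.0432 + 0.0003 - 0.0000 + 0.0000 - 0.0000 + 0.0000 - 0.0000
= 0.9571.

0.957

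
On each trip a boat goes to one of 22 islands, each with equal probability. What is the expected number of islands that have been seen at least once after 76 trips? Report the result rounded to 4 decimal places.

For each island, P(seen in 76 trips) = 1 - (21/22)^76 = 0.97086.
By linearity of expectation, E[distinct seen] = 22·(1 - (21/22)^76) = 21.35884.

21.3588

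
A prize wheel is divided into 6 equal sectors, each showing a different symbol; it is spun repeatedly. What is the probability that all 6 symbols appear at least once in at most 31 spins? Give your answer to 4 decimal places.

By inclusion–exclusion over which symbols are missing,
P(all seen) = Σ_{j=0}^{6} (-1)^j C(6,j)((6-j)/6)^31
= 1.00000 - 0.02106 + 0.00005 - 0.00000 + 0.00000 - 0.00000 + 0.00000
= 0.97899.

0.9790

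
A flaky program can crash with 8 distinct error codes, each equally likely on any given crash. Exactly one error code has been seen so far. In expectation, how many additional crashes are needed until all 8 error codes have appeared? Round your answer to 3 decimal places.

The wait to go from k to k+1 distinct error codes is geometric with mean 8/(8-k).
Sum over k = 1,...,7: E = 8/7 + 8/6 + 8/5 + ... + 8/2 + 8/1 = 20.7429.

20.743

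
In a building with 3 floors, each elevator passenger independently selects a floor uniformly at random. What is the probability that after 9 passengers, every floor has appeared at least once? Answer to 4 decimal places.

By inclusion–exclusion over which floors are missing,
P(all seen) = Σ_{j=0}^{3} (-1)^j C(3,j)((3-j)/3)^9
= 1.00000 - 0.07804 + 0.00015 - 0.00000
= 0.92212.

0.9221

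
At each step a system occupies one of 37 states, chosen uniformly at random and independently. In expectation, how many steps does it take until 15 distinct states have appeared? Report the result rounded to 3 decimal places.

With k distinct states already seen, the next new one arrives after an expected 37/(37-k) steps.
Sum over k = 0,...,14: E = 37/37 + 37/36 + 37/35 + ... + 37/24 + 37/23 = 18.8986.

18.899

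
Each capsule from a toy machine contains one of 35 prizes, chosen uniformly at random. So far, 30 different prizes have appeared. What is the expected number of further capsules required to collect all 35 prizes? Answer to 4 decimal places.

The wait to go from k to k+1 distinct prizes is geometric with mean 35/(35-k).
Sum over k = 30,...,34: E = 35/5 + 35/4 + 35/3 + 35/2 + 35/1 = 79.91667.

79.9167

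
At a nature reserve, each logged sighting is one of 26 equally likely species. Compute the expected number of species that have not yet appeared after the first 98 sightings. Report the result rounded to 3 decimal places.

0.557

For each species, P(unseen after 98) = (25/26)^98 = 0.0214.
By linearity of expectation, E[unseen] = 26·(25/26)^98 = 0.5568.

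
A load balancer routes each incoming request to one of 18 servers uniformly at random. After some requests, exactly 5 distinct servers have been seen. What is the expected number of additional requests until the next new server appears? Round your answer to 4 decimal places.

1.3846

The number of requests until the next new server is geometric with success probability 13/18, so its mean is 18/13.
E = 18/13 = 1.38462.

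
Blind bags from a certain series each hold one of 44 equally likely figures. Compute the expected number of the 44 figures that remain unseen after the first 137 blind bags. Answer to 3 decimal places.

For each figure, P(unseen after 137) = (43/44)^137 = 0.0429.
By linearity of expectation, E[unseen] = 44·(43/44)^137 = 1.8863.

1.886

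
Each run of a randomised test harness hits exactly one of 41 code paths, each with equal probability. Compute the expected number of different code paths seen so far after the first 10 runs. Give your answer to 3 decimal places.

8.971

For each code path, P(seen in 10 runs) = 1 - (40/41)^10 = 0.2188.
By linearity of expectation, E[distinct seen] = 41·(1 - (40/41)^10) = 8.9709.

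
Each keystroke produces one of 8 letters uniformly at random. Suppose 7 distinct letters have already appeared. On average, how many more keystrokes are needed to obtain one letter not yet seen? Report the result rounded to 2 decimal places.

Each keystroke yields a new letter with probability (8-7)/8 = 1/8, so the wait is geometric with mean 8/1.
E = 8/1 = 8.000.

8.00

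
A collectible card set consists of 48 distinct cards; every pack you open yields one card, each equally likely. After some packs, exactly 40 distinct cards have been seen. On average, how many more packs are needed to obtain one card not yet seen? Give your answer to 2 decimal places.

Each pack yields a new card with probability (48-40)/48 = 8/48, so the wait is geometric with mean 48/8.
E = 48/8 = 6.000.

6.00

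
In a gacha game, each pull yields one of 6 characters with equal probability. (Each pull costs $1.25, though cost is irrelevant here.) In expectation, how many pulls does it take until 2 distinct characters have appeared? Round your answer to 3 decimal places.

With k distinct characters already seen, the next new one arrives after an expected 6/(6-k) pulls.
Sum over k = 0,...,1: E = 6/6 + 6/5 = 2.2000.

2.200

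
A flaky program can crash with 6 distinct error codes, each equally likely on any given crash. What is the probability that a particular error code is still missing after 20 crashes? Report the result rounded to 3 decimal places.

0.026

On each crash the fixed error code fails to appear with probability 5/6.
P(still missing after 20) = (5/6)^20 = 0.0261.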